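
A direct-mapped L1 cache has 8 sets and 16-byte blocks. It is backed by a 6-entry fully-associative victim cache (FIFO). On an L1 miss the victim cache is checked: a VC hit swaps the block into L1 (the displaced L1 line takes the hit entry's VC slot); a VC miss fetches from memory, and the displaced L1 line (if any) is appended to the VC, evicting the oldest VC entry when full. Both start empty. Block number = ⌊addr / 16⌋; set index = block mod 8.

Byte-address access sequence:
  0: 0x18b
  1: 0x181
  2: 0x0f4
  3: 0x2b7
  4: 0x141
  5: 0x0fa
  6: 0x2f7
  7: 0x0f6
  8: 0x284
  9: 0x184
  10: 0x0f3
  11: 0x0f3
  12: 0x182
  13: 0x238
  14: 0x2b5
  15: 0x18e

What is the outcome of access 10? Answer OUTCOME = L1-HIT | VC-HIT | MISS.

OUTCOME = L1-HIT

#0 0x18b→b24/s0 MISS; vc=[]
#1 0x181→b24/s0 L1-HIT; vc=[]
#2 0xf4→b15/s7 MISS; vc=[]
#3 0x2b7→b43/s3 MISS; vc=[]
#4 0x141→b20/s4 MISS; vc=[]
#5 0xfa→b15/s7 L1-HIT; vc=[]
#6 0x2f7→b47/s7 MISS; vc=[15]
#7 0xf6→b15/s7 VC-HIT; vc=[47]
#8 0x284→b40/s0 MISS; vc=[47,24]
#9 0x184→b24/s0 VC-HIT; vc=[47,40]
#10 0xf3→b15/s7 L1-HIT; vc=[47,40]
#11 0xf3→b15/s7 L1-HIT; vc=[47,40]
#12 0x182→b24/s0 L1-HIT; vc=[47,40]
#13 0x238→b35/s3 MISS; vc=[47,40,43]
#14 0x2b5→b43/s3 VC-HIT; vc=[47,40,35]
#15 0x18e→b24/s0 L1-HIT; vc=[47,40,35]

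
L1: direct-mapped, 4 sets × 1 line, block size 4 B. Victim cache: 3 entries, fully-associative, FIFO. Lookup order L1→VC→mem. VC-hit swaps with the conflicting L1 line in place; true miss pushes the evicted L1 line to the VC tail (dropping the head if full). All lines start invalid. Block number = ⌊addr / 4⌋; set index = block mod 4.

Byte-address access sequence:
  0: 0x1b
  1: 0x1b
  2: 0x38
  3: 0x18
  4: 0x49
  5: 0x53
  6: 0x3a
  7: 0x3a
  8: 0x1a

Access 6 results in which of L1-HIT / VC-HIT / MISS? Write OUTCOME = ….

OUTCOME = VC-HIT

0: 0x1b (blk 6, set 2) → MISS  vc=[]
1: 0x1b (blk 6, set 2) → L1-HIT  vc=[]
2: 0x38 (blk 14, set 2) → MISS  vc=[6]
3: 0x18 (blk 6, set 2) → VC-HIT  vc=[14]
4: 0x49 (blk 18, set 2) → MISS  vc=[14, 6]
5: 0x53 (blk 20, set 0) → MISS  vc=[14, 6]
6: 0x3a (blk 14, set 2) → VC-HIT  vc=[18, 6]
7: 0x3a (blk 14, set 2) → L1-HIT  vc=[18, 6]
8: 0x1a (blk 6, set 2) → VC-HIT  vc=[18, 14]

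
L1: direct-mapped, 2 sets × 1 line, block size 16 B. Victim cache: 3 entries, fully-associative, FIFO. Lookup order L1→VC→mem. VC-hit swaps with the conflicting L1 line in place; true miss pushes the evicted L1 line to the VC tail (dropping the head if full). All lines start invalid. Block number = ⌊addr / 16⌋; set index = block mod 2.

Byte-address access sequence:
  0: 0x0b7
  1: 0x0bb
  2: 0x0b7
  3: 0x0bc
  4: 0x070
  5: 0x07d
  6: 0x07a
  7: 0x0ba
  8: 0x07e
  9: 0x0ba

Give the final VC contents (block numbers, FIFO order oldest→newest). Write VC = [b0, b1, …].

VC = [7]

  [0] addr=0xb7 blk=11 s=1: MISS | VC []
  [1] addr=0xbb blk=11 s=1: L1-HIT | VC []
  [2] addr=0xb7 blk=11 s=1: L1-HIT | VC []
  [3] addr=0xbc blk=11 s=1: L1-HIT | VC []
  [4] addr=0x70 blk=7 s=1: MISS | VC [11]
  [5] addr=0x7d blk=7 s=1: L1-HIT | VC [11]
  [6] addr=0x7a blk=7 s=1: L1-HIT | VC [11]
  [7] addr=0xba blk=11 s=1: VC-HIT | VC [7]
  [8] addr=0x7e blk=7 s=1: VC-HIT | VC [11]
  [9] addr=0xba blk=11 s=1: VC-HIT | VC [7]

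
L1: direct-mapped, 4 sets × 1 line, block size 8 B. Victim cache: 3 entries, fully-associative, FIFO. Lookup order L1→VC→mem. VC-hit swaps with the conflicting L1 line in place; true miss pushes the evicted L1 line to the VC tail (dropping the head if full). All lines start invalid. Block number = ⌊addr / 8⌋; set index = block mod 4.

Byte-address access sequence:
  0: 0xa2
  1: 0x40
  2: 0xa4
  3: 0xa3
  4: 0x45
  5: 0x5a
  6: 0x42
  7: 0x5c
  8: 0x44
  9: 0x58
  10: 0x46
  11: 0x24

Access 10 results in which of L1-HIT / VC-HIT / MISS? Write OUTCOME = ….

0: 0xa2 (blk 20, set 0) → MISS  vc=[]
1: 0x40 (blk 8, set 0) → MISS  vc=[20]
2: 0xa4 (blk 20, set 0) → VC-HIT  vc=[8]
3: 0xa3 (blk 20, set 0) → L1-HIT  vc=[8]
4: 0x45 (blk 8, set 0) → VC-HIT  vc=[20]
5: 0x5a (blk 11, set 3) → MISS  vc=[20]
6: 0x42 (blk 8, set 0) → L1-HIT  vc=[20]
7: 0x5c (blk 11, set 3) → L1-HIT  vc=[20]
8: 0x44 (blk 8, set 0) → L1-HIT  vc=[20]
9: 0x58 (blk 11, set 3) → L1-HIT  vc=[20]
10: 0x46 (blk 8, set 0) → L1-HIT  vc=[20]
11: 0x24 (blk 4, set 0) → MISS  vc=[20, 8]

OUTCOME = L1-HIT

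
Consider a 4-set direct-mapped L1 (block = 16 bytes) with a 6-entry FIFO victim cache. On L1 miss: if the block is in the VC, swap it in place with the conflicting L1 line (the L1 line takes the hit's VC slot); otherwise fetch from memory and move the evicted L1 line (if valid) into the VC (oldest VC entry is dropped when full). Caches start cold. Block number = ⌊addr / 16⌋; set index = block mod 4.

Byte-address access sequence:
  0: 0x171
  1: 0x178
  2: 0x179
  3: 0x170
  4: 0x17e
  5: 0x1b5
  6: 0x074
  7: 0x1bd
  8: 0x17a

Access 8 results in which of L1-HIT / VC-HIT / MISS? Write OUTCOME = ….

  [0] addr=0x171 blk=23 s=3: MISS | VC []
  [1] addr=0x178 blk=23 s=3: L1-HIT | VC []
  [2] addr=0x179 blk=23 s=3: L1-HIT | VC []
  [3] addr=0x170 blk=23 s=3: L1-HIT | VC []
  [4] addr=0x17e blk=23 s=3: L1-HIT | VC []
  [5] addr=0x1b5 blk=27 s=3: MISS | VC [23]
  [6] addr=0x74 blk=7 s=3: MISS | VC [23, 27]
  [7] addr=0x1bd blk=27 s=3: VC-HIT | VC [23, 7]
  [8] addr=0x17a blk=23 s=3: VC-HIT | VC [27, 7]

OUTCOME = VC-HIT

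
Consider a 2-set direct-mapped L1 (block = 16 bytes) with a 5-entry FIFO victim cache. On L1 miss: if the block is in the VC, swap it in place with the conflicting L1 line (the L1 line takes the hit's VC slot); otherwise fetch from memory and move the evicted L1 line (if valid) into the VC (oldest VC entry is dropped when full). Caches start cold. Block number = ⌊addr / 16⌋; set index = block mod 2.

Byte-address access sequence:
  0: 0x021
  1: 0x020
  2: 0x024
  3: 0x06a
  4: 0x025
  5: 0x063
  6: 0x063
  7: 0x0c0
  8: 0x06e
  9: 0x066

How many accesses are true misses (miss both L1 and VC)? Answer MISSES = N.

  [0] addr=0x21 blk=2 s=0: MISS | VC []
  [1] addr=0x20 blk=2 s=0: L1-HIT | VC []
  [2] addr=0x24 blk=2 s=0: L1-HIT | VC []
  [3] addr=0x6a blk=6 s=0: MISS | VC [2]
  [4] addr=0x25 blk=2 s=0: VC-HIT | VC [6]
  [5] addr=0x63 blk=6 s=0: VC-HIT | VC [2]
  [6] addr=0x63 blk=6 s=0: L1-HIT | VC [2]
  [7] addr=0xc0 blk=12 s=0: MISS | VC [2, 6]
  [8] addr=0x6e blk=6 s=0: VC-HIT | VC [2, 12]
  [9] addr=0x66 blk=6 s=0: L1-HIT | VC [2, 12]

MISSES = 3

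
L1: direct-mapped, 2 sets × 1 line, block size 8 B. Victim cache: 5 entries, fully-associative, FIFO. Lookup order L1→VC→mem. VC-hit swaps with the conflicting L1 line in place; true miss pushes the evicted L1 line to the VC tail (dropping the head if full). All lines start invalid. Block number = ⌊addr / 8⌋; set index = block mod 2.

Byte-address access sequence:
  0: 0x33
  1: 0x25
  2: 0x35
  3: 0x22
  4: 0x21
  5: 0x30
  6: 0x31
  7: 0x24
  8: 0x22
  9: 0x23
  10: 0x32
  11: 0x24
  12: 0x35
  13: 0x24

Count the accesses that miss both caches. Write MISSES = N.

#0 0x33→b6/s0 MISS; vc=[]
#1 0x25→b4/s0 MISS; vc=[6]
#2 0x35→b6/s0 VC-HIT; vc=[4]
#3 0x22→b4/s0 VC-HIT; vc=[6]
#4 0x21→b4/s0 L1-HIT; vc=[6]
#5 0x30→b6/s0 VC-HIT; vc=[4]
#6 0x31→b6/s0 L1-HIT; vc=[4]
#7 0x24→b4/s0 VC-HIT; vc=[6]
#8 0x22→b4/s0 L1-HIT; vc=[6]
#9 0x23→b4/s0 L1-HIT; vc=[6]
#10 0x32→b6/s0 VC-HIT; vc=[4]
#11 0x24→b4/s0 VC-HIT; vc=[6]
#12 0x35→b6/s0 VC-HIT; vc=[4]
#13 0x24→b4/s0 VC-HIT; vc=[6]

MISSES = 2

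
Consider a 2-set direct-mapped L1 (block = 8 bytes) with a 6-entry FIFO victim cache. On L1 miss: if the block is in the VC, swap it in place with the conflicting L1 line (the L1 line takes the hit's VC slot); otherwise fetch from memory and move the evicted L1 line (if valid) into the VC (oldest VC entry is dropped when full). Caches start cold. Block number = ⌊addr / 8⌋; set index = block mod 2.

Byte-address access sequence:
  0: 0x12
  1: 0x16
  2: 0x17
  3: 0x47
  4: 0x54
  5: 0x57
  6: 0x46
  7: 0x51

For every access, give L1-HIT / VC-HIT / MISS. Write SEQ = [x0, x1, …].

0: 0x12 (blk 2, set 0) → MISS  vc=[]
1: 0x16 (blk 2, set 0) → L1-HIT  vc=[]
2: 0x17 (blk 2, set 0) → L1-HIT  vc=[]
3: 0x47 (blk 8, set 0) → MISS  vc=[2]
4: 0x54 (blk 10, set 0) → MISS  vc=[2, 8]
5: 0x57 (blk 10, set 0) → L1-HIT  vc=[2, 8]
6: 0x46 (blk 8, set 0) → VC-HIT  vc=[2, 10]
7: 0x51 (blk 10, set 0) → VC-HIT  vc=[2, 8]

SEQ = [MISS, L1-HIT, L1-HIT, MISS, MISS, L1-HIT, VC-HIT, VC-HIT]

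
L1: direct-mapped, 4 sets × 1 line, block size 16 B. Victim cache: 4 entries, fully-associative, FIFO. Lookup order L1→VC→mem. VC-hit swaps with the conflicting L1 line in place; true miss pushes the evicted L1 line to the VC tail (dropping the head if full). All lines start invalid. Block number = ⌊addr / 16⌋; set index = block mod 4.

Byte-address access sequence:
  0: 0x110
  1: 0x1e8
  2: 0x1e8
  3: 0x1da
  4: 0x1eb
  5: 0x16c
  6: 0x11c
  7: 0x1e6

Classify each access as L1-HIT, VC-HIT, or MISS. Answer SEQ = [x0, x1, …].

SEQ = [MISS, MISS, L1-HIT, MISS, L1-HIT, MISS, VC-HIT, VC-HIT]

  [0] addr=0x110 blk=17 s=1: MISS | VC []
  [1] addr=0x1e8 blk=30 s=2: MISS | VC []
  [2] addr=0x1e8 blk=30 s=2: L1-HIT | VC []
  [3] addr=0x1da blk=29 s=1: MISS | VC [17]
  [4] addr=0x1eb blk=30 s=2: L1-HIT | VC [17]
  [5] addr=0x16c blk=22 s=2: MISS | VC [17, 30]
  [6] addr=0x11c blk=17 s=1: VC-HIT | VC [29, 30]
  [7] addr=0x1e6 blk=30 s=2: VC-HIT | VC [29, 22]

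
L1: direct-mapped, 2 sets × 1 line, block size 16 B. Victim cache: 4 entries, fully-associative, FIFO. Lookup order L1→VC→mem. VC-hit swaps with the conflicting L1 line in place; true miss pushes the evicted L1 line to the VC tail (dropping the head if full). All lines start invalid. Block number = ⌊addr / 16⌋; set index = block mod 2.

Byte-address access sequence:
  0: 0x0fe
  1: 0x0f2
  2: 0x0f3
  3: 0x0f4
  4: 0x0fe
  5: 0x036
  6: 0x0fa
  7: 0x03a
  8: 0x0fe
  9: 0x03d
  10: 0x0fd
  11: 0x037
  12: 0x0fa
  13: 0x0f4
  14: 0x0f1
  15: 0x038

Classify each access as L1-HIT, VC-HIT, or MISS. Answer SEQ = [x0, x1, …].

SEQ = [MISS, L1-HIT, L1-HIT, L1-HIT, L1-HIT, MISS, VC-HIT, VC-HIT, VC-HIT, VC-HIT, VC-HIT, VC-HIT, VC-HIT, L1-HIT, L1-HIT, VC-HIT]

  [0] addr=0xfe blk=15 s=1: MISS | VC []
  [1] addr=0xf2 blk=15 s=1: L1-HIT | VC []
  [2] addr=0xf3 blk=15 s=1: L1-HIT | VC []
  [3] addr=0xf4 blk=15 s=1: L1-HIT | VC []
  [4] addr=0xfe blk=15 s=1: L1-HIT | VC []
  [5] addr=0x36 blk=3 s=1: MISS | VC [15]
  [6] addr=0xfa blk=15 s=1: VC-HIT | VC [3]
  [7] addr=0x3a blk=3 s=1: VC-HIT | VC [15]
  [8] addr=0xfe blk=15 s=1: VC-HIT | VC [3]
  [9] addr=0x3d blk=3 s=1: VC-HIT | VC [15]
  [10] addr=0xfd blk=15 s=1: VC-HIT | VC [3]
  [11] addr=0x37 blk=3 s=1: VC-HIT | VC [15]
  [12] addr=0xfa blk=15 s=1: VC-HIT | VC [3]
  [13] addr=0xf4 blk=15 s=1: L1-HIT | VC [3]
  [14] addr=0xf1 blk=15 s=1: L1-HIT | VC [3]
  [15] addr=0x38 blk=3 s=1: VC-HIT | VC [15]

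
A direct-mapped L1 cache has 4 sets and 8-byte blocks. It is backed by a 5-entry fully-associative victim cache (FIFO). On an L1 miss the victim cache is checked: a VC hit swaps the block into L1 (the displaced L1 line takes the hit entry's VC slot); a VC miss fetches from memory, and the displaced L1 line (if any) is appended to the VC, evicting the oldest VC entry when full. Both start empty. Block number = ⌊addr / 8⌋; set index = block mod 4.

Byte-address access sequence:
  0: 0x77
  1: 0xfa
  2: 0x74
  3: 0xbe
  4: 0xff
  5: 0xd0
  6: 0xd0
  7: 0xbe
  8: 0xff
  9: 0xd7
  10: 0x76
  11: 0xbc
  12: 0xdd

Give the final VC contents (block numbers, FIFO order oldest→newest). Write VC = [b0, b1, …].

#0 0x77→b14/s2 MISS; vc=[]
#1 0xfa→b31/s3 MISS; vc=[]
#2 0x74→b14/s2 L1-HIT; vc=[]
#3 0xbe→b23/s3 MISS; vc=[31]
#4 0xff→b31/s3 VC-HIT; vc=[23]
#5 0xd0→b26/s2 MISS; vc=[23,14]
#6 0xd0→b26/s2 L1-HIT; vc=[23,14]
#7 0xbe→b23/s3 VC-HIT; vc=[31,14]
#8 0xff→b31/s3 VC-HIT; vc=[23,14]
#9 0xd7→b26/s2 L1-HIT; vc=[23,14]
#10 0x76→b14/s2 VC-HIT; vc=[23,26]
#11 0xbc→b23/s3 VC-HIT; vc=[31,26]
#12 0xdd→b27/s3 MISS; vc=[31,26,23]

VC = [31, 26, 23]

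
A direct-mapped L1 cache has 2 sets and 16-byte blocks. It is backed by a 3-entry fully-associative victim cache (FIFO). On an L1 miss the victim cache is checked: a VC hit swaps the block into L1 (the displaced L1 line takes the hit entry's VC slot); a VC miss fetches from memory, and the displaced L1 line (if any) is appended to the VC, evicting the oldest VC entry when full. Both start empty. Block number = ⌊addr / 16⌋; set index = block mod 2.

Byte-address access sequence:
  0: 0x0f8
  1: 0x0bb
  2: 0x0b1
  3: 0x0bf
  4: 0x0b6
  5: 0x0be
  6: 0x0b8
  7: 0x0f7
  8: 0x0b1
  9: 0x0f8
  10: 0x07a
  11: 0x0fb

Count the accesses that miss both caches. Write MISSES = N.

MISSES = 3

0: 0xf8 (blk 15, set 1) → MISS  vc=[]
1: 0xbb (blk 11, set 1) → MISS  vc=[15]
2: 0xb1 (blk 11, set 1) → L1-HIT  vc=[15]
3: 0xbf (blk 11, set 1) → L1-HIT  vc=[15]
4: 0xb6 (blk 11, set 1) → L1-HIT  vc=[15]
5: 0xbe (blk 11, set 1) → L1-HIT  vc=[15]
6: 0xb8 (blk 11, set 1) → L1-HIT  vc=[15]
7: 0xf7 (blk 15, set 1) → VC-HIT  vc=[11]
8: 0xb1 (blk 11, set 1) → VC-HIT  vc=[15]
9: 0xf8 (blk 15, set 1) → VC-HIT  vc=[11]
10: 0x7a (blk 7, set 1) → MISS  vc=[11, 15]
11: 0xfb (blk 15, set 1) → VC-HIT  vc=[11, 7]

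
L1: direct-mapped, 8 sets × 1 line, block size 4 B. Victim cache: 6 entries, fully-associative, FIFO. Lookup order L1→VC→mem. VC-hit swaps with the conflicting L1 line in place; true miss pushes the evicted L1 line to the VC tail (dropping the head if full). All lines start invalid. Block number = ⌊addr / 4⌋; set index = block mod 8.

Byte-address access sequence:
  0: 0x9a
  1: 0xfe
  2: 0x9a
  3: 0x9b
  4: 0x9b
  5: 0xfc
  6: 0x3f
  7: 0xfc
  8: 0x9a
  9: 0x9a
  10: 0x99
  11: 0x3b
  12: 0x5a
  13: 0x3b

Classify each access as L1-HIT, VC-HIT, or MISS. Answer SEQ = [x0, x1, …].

  [0] addr=0x9a blk=38 s=6: MISS | VC []
  [1] addr=0xfe blk=63 s=7: MISS | VC []
  [2] addr=0x9a blk=38 s=6: L1-HIT | VC []
  [3] addr=0x9b blk=38 s=6: L1-HIT | VC []
  [4] addr=0x9b blk=38 s=6: L1-HIT | VC []
  [5] addr=0xfc blk=63 s=7: L1-HIT | VC []
  [6] addr=0x3f blk=15 s=7: MISS | VC [63]
  [7] addr=0xfc blk=63 s=7: VC-HIT | VC [15]
  [8] addr=0x9a blk=38 s=6: L1-HIT | VC [15]
  [9] addr=0x9a blk=38 s=6: L1-HIT | VC [15]
  [10] addr=0x99 blk=38 s=6: L1-HIT | VC [15]
  [11] addr=0x3b blk=14 s=6: MISS | VC [15, 38]
  [12] addr=0x5a blk=22 s=6: MISS | VC [15, 38, 14]
  [13] addr=0x3b blk=14 s=6: VC-HIT | VC [15, 38, 22]

SEQ = [MISS, MISS, L1-HIT, L1-HIT, L1-HIT, L1-HIT, MISS, VC-HIT, L1-HIT, L1-HIT, L1-HIT, MISS, MISS, VC-HIT]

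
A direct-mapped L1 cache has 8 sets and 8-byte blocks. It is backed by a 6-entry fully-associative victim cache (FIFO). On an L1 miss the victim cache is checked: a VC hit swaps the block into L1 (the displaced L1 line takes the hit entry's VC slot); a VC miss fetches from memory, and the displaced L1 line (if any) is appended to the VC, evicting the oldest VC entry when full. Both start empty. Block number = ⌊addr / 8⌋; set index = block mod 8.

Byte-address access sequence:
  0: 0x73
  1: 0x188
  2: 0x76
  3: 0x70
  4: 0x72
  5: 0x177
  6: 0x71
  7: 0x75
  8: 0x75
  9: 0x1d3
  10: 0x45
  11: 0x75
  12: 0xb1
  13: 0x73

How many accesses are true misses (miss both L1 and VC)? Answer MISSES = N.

  [0] addr=0x73 blk=14 s=6: MISS | VC []
  [1] addr=0x188 blk=49 s=1: MISS | VC []
  [2] addr=0x76 blk=14 s=6: L1-HIT | VC []
  [3] addr=0x70 blk=14 s=6: L1-HIT | VC []
  [4] addr=0x72 blk=14 s=6: L1-HIT | VC []
  [5] addr=0x177 blk=46 s=6: MISS | VC [14]
  [6] addr=0x71 blk=14 s=6: VC-HIT | VC [46]
  [7] addr=0x75 blk=14 s=6: L1-HIT | VC [46]
  [8] addr=0x75 blk=14 s=6: L1-HIT | VC [46]
  [9] addr=0x1d3 blk=58 s=2: MISS | VC [46]
  [10] addr=0x45 blk=8 s=0: MISS | VC [46]
  [11] addr=0x75 blk=14 s=6: L1-HIT | VC [46]
  [12] addr=0xb1 blk=22 s=6: MISS | VC [46, 14]
  [13] addr=0x73 blk=14 s=6: VC-HIT | VC [46, 22]

MISSES = 6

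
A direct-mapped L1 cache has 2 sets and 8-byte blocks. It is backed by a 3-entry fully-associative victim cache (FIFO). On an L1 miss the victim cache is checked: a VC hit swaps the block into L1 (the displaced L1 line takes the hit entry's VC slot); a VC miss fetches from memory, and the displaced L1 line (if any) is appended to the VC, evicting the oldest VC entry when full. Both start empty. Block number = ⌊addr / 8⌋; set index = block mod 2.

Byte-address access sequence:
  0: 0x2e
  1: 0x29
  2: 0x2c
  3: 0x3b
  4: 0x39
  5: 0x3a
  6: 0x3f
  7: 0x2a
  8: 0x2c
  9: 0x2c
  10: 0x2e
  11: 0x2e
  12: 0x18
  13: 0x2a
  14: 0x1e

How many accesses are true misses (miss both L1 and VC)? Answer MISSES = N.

#0 0x2e→b5/s1 MISS; vc=[]
#1 0x29→b5/s1 L1-HIT; vc=[]
#2 0x2c→b5/s1 L1-HIT; vc=[]
#3 0x3b→b7/s1 MISS; vc=[5]
#4 0x39→b7/s1 L1-HIT; vc=[5]
#5 0x3a→b7/s1 L1-HIT; vc=[5]
#6 0x3f→b7/s1 L1-HIT; vc=[5]
#7 0x2a→b5/s1 VC-HIT; vc=[7]
#8 0x2c→b5/s1 L1-HIT; vc=[7]
#9 0x2c→b5/s1 L1-HIT; vc=[7]
#10 0x2e→b5/s1 L1-HIT; vc=[7]
#11 0x2e→b5/s1 L1-HIT; vc=[7]
#12 0x18→b3/s1 MISS; vc=[7,5]
#13 0x2a→b5/s1 VC-HIT; vc=[7,3]
#14 0x1e→b3/s1 VC-HIT; vc=[7,5]

MISSES = 3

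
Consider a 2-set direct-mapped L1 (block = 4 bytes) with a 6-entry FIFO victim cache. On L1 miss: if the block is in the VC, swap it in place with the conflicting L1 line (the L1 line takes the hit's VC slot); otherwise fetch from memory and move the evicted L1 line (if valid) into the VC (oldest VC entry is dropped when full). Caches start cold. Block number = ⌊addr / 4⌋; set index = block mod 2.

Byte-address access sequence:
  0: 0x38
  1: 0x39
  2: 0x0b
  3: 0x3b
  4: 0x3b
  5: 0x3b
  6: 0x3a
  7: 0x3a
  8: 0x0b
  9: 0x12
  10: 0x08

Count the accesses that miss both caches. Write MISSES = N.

MISSES = 3

0: 0x38 (blk 14, set 0) → MISS  vc=[]
1: 0x39 (blk 14, set 0) → L1-HIT  vc=[]
2: 0xb (blk 2, set 0) → MISS  vc=[14]
3: 0x3b (blk 14, set 0) → VC-HIT  vc=[2]
4: 0x3b (blk 14, set 0) → L1-HIT  vc=[2]
5: 0x3b (blk 14, set 0) → L1-HIT  vc=[2]
6: 0x3a (blk 14, set 0) → L1-HIT  vc=[2]
7: 0x3a (blk 14, set 0) → L1-HIT  vc=[2]
8: 0xb (blk 2, set 0) → VC-HIT  vc=[14]
9: 0x12 (blk 4, set 0) → MISS  vc=[14, 2]
10: 0x8 (blk 2, set 0) → VC-HIT  vc=[14, 4]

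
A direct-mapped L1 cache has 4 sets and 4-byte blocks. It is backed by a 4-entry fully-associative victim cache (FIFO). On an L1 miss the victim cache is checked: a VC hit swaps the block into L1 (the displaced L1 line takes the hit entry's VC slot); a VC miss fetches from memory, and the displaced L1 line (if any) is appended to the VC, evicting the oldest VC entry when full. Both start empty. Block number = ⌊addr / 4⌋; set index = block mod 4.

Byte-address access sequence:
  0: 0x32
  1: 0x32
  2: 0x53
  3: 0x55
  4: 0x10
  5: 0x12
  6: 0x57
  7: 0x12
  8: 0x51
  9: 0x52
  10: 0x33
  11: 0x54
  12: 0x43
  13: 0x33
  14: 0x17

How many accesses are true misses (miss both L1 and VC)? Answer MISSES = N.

MISSES = 6

  [0] addr=0x32 blk=12 s=0: MISS | VC []
  [1] addr=0x32 blk=12 s=0: L1-HIT | VC []
  [2] addr=0x53 blk=20 s=0: MISS | VC [12]
  [3] addr=0x55 blk=21 s=1: MISS | VC [12]
  [4] addr=0x10 blk=4 s=0: MISS | VC [12, 20]
  [5] addr=0x12 blk=4 s=0: L1-HIT | VC [12, 20]
  [6] addr=0x57 blk=21 s=1: L1-HIT | VC [12, 20]
  [7] addr=0x12 blk=4 s=0: L1-HIT | VC [12, 20]
  [8] addr=0x51 blk=20 s=0: VC-HIT | VC [12, 4]
  [9] addr=0x52 blk=20 s=0: L1-HIT | VC [12, 4]
  [10] addr=0x33 blk=12 s=0: VC-HIT | VC [20, 4]
  [11] addr=0x54 blk=21 s=1: L1-HIT | VC [20, 4]
  [12] addr=0x43 blk=16 s=0: MISS | VC [20, 4, 12]
  [13] addr=0x33 blk=12 s=0: VC-HIT | VC [20, 4, 16]
  [14] addr=0x17 blk=5 s=1: MISS | VC [20, 4, 16, 21]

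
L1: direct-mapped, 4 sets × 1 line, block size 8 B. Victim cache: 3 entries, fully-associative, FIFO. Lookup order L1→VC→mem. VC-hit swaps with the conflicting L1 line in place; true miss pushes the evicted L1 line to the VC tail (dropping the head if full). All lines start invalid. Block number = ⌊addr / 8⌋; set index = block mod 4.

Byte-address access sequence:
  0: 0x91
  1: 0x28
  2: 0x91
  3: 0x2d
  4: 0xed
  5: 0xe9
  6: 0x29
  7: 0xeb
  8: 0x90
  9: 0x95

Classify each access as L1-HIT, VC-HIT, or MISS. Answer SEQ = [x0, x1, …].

  [0] addr=0x91 blk=18 s=2: MISS | VC []
  [1] addr=0x28 blk=5 s=1: MISS | VC []
  [2] addr=0x91 blk=18 s=2: L1-HIT | VC []
  [3] addr=0x2d blk=5 s=1: L1-HIT | VC []
  [4] addr=0xed blk=29 s=1: MISS | VC [5]
  [5] addr=0xe9 blk=29 s=1: L1-HIT | VC [5]
  [6] addr=0x29 blk=5 s=1: VC-HIT | VC [29]
  [7] addr=0xeb blk=29 s=1: VC-HIT | VC [5]
  [8] addr=0x90 blk=18 s=2: L1-HIT | VC [5]
  [9] addr=0x95 blk=18 s=2: L1-HIT | VC [5]

SEQ = [MISS, MISS, L1-HIT, L1-HIT, MISS, L1-HIT, VC-HIT, VC-HIT, L1-HIT, L1-HIT]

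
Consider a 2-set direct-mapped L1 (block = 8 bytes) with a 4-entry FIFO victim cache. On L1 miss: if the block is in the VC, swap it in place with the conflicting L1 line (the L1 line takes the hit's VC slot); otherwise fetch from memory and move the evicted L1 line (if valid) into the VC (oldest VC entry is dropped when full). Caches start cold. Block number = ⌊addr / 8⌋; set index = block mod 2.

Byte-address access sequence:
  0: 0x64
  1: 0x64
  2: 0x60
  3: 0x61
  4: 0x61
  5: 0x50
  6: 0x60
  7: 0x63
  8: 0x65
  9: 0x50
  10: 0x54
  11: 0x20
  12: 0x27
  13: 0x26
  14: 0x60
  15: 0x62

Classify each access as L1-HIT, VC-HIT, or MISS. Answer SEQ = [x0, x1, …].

SEQ = [MISS, L1-HIT, L1-HIT, L1-HIT, L1-HIT, MISS, VC-HIT, L1-HIT, L1-HIT, VC-HIT, L1-HIT, MISS, L1-HIT, L1-HIT, VC-HIT, L1-HIT]

  [0] addr=0x64 blk=12 s=0: MISS | VC []
  [1] addr=0x64 blk=12 s=0: L1-HIT | VC []
  [2] addr=0x60 blk=12 s=0: L1-HIT | VC []
  [3] addr=0x61 blk=12 s=0: L1-HIT | VC []
  [4] addr=0x61 blk=12 s=0: L1-HIT | VC []
  [5] addr=0x50 blk=10 s=0: MISS | VC [12]
  [6] addr=0x60 blk=12 s=0: VC-HIT | VC [10]
  [7] addr=0x63 blk=12 s=0: L1-HIT | VC [10]
  [8] addr=0x65 blk=12 s=0: L1-HIT | VC [10]
  [9] addr=0x50 blk=10 s=0: VC-HIT | VC [12]
  [10] addr=0x54 blk=10 s=0: L1-HIT | VC [12]
  [11] addr=0x20 blk=4 s=0: MISS | VC [12, 10]
  [12] addr=0x27 blk=4 s=0: L1-HIT | VC [12, 10]
  [13] addr=0x26 blk=4 s=0: L1-HIT | VC [12, 10]
  [14] addr=0x60 blk=12 s=0: VC-HIT | VC [4, 10]
  [15] addr=0x62 blk=12 s=0: L1-HIT | VC [4, 10]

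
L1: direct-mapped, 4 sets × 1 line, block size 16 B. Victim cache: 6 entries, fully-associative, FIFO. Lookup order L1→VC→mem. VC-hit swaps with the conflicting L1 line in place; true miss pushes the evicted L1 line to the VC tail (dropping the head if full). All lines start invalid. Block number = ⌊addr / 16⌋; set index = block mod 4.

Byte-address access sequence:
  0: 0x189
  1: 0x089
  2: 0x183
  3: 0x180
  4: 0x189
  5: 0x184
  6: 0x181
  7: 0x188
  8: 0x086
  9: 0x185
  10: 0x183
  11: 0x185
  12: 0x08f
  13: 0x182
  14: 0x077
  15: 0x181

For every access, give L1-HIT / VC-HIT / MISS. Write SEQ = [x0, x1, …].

0: 0x189 (blk 24, set 0) → MISS  vc=[]
1: 0x89 (blk 8, set 0) → MISS  vc=[24]
2: 0x183 (blk 24, set 0) → VC-HIT  vc=[8]
3: 0x180 (blk 24, set 0) → L1-HIT  vc=[8]
4: 0x189 (blk 24, set 0) → L1-HIT  vc=[8]
5: 0x184 (blk 24, set 0) → L1-HIT  vc=[8]
6: 0x181 (blk 24, set 0) → L1-HIT  vc=[8]
7: 0x188 (blk 24, set 0) → L1-HIT  vc=[8]
8: 0x86 (blk 8, set 0) → VC-HIT  vc=[24]
9: 0x185 (blk 24, set 0) → VC-HIT  vc=[8]
10: 0x183 (blk 24, set 0) → L1-HIT  vc=[8]
11: 0x185 (blk 24, set 0) → L1-HIT  vc=[8]
12: 0x8f (blk 8, set 0) → VC-HIT  vc=[24]
13: 0x182 (blk 24, set 0) → VC-HIT  vc=[8]
14: 0x77 (blk 7, set 3) → MISS  vc=[8]
15: 0x181 (blk 24, set 0) → L1-HIT  vc=[8]

SEQ = [MISS, MISS, VC-HIT, L1-HIT, L1-HIT, L1-HIT, L1-HIT, L1-HIT, VC-HIT, VC-HIT, L1-HIT, L1-HIT, VC-HIT, VC-HIT, MISS, L1-HIT]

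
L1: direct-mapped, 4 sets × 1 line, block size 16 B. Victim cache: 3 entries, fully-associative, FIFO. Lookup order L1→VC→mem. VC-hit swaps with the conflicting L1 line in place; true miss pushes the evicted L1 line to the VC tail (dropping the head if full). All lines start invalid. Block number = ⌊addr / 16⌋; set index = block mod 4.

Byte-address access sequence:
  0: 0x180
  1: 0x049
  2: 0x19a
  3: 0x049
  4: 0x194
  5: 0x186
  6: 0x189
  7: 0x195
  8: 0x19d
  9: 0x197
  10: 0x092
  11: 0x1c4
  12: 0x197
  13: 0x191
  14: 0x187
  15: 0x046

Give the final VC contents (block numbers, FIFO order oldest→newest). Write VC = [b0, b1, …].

VC = [24, 9, 28]

0: 0x180 (blk 24, set 0) → MISS  vc=[]
1: 0x49 (blk 4, set 0) → MISS  vc=[24]
2: 0x19a (blk 25, set 1) → MISS  vc=[24]
3: 0x49 (blk 4, set 0) → L1-HIT  vc=[24]
4: 0x194 (blk 25, set 1) → L1-HIT  vc=[24]
5: 0x186 (blk 24, set 0) → VC-HIT  vc=[4]
6: 0x189 (blk 24, set 0) → L1-HIT  vc=[4]
7: 0x195 (blk 25, set 1) → L1-HIT  vc=[4]
8: 0x19d (blk 25, set 1) → L1-HIT  vc=[4]
9: 0x197 (blk 25, set 1) → L1-HIT  vc=[4]
10: 0x92 (blk 9, set 1) → MISS  vc=[4, 25]
11: 0x1c4 (blk 28, set 0) → MISS  vc=[4, 25, 24]
12: 0x197 (blk 25, set 1) → VC-HIT  vc=[4, 9, 24]
13: 0x191 (blk 25, set 1) → L1-HIT  vc=[4, 9, 24]
14: 0x187 (blk 24, set 0) → VC-HIT  vc=[4, 9, 28]
15: 0x46 (blk 4, set 0) → VC-HIT  vc=[24, 9, 28]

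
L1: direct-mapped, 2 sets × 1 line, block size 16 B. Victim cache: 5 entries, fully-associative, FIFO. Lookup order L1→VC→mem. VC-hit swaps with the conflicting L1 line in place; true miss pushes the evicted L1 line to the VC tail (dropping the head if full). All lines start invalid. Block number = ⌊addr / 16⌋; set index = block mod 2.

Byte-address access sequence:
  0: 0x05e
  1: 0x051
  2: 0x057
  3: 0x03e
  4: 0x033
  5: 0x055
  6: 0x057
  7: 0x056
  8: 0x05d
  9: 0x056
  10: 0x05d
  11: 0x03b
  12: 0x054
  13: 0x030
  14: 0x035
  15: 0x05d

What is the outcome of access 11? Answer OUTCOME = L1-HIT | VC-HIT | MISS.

OUTCOME = VC-HIT

#0 0x5e→b5/s1 MISS; vc=[]
#1 0x51→b5/s1 L1-HIT; vc=[]
#2 0x57→b5/s1 L1-HIT; vc=[]
#3 0x3e→b3/s1 MISS; vc=[5]
#4 0x33→b3/s1 L1-HIT; vc=[5]
#5 0x55→b5/s1 VC-HIT; vc=[3]
#6 0x57→b5/s1 L1-HIT; vc=[3]
#7 0x56→b5/s1 L1-HIT; vc=[3]
#8 0x5d→b5/s1 L1-HIT; vc=[3]
#9 0x56→b5/s1 L1-HIT; vc=[3]
#10 0x5d→b5/s1 L1-HIT; vc=[3]
#11 0x3b→b3/s1 VC-HIT; vc=[5]
#12 0x54→b5/s1 VC-HIT; vc=[3]
#13 0x30→b3/s1 VC-HIT; vc=[5]
#14 0x35→b3/s1 L1-HIT; vc=[5]
#15 0x5d→b5/s1 VC-HIT; vc=[3]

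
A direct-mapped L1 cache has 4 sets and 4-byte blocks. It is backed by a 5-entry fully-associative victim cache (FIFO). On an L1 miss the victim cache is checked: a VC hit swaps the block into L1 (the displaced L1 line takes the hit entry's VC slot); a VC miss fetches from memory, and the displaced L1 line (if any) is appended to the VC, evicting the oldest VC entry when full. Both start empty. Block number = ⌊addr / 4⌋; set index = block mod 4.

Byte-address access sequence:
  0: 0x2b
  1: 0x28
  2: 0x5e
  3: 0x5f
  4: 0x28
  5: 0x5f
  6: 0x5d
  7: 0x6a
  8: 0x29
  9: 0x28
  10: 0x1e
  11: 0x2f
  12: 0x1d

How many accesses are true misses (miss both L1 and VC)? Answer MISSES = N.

  [0] addr=0x2b blk=10 s=2: MISS | VC []
  [1] addr=0x28 blk=10 s=2: L1-HIT | VC []
  [2] addr=0x5e blk=23 s=3: MISS | VC []
  [3] addr=0x5f blk=23 s=3: L1-HIT | VC []
  [4] addr=0x28 blk=10 s=2: L1-HIT | VC []
  [5] addr=0x5f blk=23 s=3: L1-HIT | VC []
  [6] addr=0x5d blk=23 s=3: L1-HIT | VC []
  [7] addr=0x6a blk=26 s=2: MISS | VC [10]
  [8] addr=0x29 blk=10 s=2: VC-HIT | VC [26]
  [9] addr=0x28 blk=10 s=2: L1-HIT | VC [26]
  [10] addr=0x1e blk=7 s=3: MISS | VC [26, 23]
  [11] addr=0x2f blk=11 s=3: MISS | VC [26, 23, 7]
  [12] addr=0x1d blk=7 s=3: VC-HIT | VC [26, 23, 11]

MISSES = 5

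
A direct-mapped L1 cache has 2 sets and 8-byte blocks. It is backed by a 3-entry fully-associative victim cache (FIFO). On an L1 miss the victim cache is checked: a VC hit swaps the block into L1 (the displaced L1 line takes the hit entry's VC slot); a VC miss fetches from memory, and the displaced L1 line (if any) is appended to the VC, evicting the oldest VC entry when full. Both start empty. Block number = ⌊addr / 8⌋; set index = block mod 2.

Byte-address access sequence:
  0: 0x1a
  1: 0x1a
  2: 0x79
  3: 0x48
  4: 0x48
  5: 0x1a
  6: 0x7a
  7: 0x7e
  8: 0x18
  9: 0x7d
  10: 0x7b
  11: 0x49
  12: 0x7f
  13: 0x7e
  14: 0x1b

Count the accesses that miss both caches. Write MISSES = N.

MISSES = 3

#0 0x1a→b3/s1 MISS; vc=[]
#1 0x1a→b3/s1 L1-HIT; vc=[]
#2 0x79→b15/s1 MISS; vc=[3]
#3 0x48→b9/s1 MISS; vc=[3,15]
#4 0x48→b9/s1 L1-HIT; vc=[3,15]
#5 0x1a→b3/s1 VC-HIT; vc=[9,15]
#6 0x7a→b15/s1 VC-HIT; vc=[9,3]
#7 0x7e→b15/s1 L1-HIT; vc=[9,3]
#8 0x18→b3/s1 VC-HIT; vc=[9,15]
#9 0x7d→b15/s1 VC-HIT; vc=[9,3]
#10 0x7b→b15/s1 L1-HIT; vc=[9,3]
#11 0x49→b9/s1 VC-HIT; vc=[15,3]
#12 0x7f→b15/s1 VC-HIT; vc=[9,3]
#13 0x7e→b15/s1 L1-HIT; vc=[9,3]
#14 0x1b→b3/s1 VC-HIT; vc=[9,15]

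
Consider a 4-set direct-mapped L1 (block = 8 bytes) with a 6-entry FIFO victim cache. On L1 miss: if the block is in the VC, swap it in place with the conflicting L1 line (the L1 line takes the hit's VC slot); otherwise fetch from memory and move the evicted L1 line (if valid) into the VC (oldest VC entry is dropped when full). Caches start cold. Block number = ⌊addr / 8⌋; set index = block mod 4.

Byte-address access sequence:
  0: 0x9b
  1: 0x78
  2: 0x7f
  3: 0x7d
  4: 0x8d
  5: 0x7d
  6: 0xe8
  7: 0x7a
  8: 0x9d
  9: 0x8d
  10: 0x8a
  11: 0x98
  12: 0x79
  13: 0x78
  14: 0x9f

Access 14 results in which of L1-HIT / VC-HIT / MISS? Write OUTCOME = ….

#0 0x9b→b19/s3 MISS; vc=[]
#1 0x78→b15/s3 MISS; vc=[19]
#2 0x7f→b15/s3 L1-HIT; vc=[19]
#3 0x7d→b15/s3 L1-HIT; vc=[19]
#4 0x8d→b17/s1 MISS; vc=[19]
#5 0x7d→b15/s3 L1-HIT; vc=[19]
#6 0xe8→b29/s1 MISS; vc=[19,17]
#7 0x7a→b15/s3 L1-HIT; vc=[19,17]
#8 0x9d→b19/s3 VC-HIT; vc=[15,17]
#9 0x8d→b17/s1 VC-HIT; vc=[15,29]
#10 0x8a→b17/s1 L1-HIT; vc=[15,29]
#11 0x98→b19/s3 L1-HIT; vc=[15,29]
#12 0x79→b15/s3 VC-HIT; vc=[19,29]
#13 0x78→b15/s3 L1-HIT; vc=[19,29]
#14 0x9f→b19/s3 VC-HIT; vc=[15,29]

OUTCOME = VC-HIT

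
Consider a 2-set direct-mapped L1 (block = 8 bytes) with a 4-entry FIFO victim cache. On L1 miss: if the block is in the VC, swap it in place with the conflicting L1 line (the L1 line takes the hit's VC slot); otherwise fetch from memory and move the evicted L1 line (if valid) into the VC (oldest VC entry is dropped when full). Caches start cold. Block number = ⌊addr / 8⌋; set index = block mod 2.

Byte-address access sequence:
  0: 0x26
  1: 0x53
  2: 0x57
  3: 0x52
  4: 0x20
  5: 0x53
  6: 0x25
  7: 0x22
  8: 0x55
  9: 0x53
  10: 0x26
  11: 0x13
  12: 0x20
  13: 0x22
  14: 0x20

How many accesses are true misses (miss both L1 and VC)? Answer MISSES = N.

MISSES = 3

0: 0x26 (blk 4, set 0) → MISS  vc=[]
1: 0x53 (blk 10, set 0) → MISS  vc=[4]
2: 0x57 (blk 10, set 0) → L1-HIT  vc=[4]
3: 0x52 (blk 10, set 0) → L1-HIT  vc=[4]
4: 0x20 (blk 4, set 0) → VC-HIT  vc=[10]
5: 0x53 (blk 10, set 0) → VC-HIT  vc=[4]
6: 0x25 (blk 4, set 0) → VC-HIT  vc=[10]
7: 0x22 (blk 4, set 0) → L1-HIT  vc=[10]
8: 0x55 (blk 10, set 0) → VC-HIT  vc=[4]
9: 0x53 (blk 10, set 0) → L1-HIT  vc=[4]
10: 0x26 (blk 4, set 0) → VC-HIT  vc=[10]
11: 0x13 (blk 2, set 0) → MISS  vc=[10, 4]
12: 0x20 (blk 4, set 0) → VC-HIT  vc=[10, 2]
13: 0x22 (blk 4, set 0) → L1-HIT  vc=[10, 2]
14: 0x20 (blk 4, set 0) → L1-HIT  vc=[10, 2]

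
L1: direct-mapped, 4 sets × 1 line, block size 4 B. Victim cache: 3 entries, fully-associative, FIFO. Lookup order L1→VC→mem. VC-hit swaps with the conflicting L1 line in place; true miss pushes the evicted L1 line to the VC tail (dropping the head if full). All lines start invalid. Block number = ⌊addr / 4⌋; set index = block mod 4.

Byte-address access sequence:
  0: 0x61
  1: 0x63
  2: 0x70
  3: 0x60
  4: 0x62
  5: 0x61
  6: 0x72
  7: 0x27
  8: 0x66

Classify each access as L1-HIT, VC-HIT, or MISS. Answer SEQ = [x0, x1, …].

SEQ = [MISS, L1-HIT, MISS, VC-HIT, L1-HIT, L1-HIT, VC-HIT, MISS, MISS]

#0 0x61→b24/s0 MISS; vc=[]
#1 0x63→b24/s0 L1-HIT; vc=[]
#2 0x70→b28/s0 MISS; vc=[24]
#3 0x60→b24/s0 VC-HIT; vc=[28]
#4 0x62→b24/s0 L1-HIT; vc=[28]
#5 0x61→b24/s0 L1-HIT; vc=[28]
#6 0x72→b28/s0 VC-HIT; vc=[24]
#7 0x27→b9/s1 MISS; vc=[24]
#8 0x66→b25/s1 MISS; vc=[24,9]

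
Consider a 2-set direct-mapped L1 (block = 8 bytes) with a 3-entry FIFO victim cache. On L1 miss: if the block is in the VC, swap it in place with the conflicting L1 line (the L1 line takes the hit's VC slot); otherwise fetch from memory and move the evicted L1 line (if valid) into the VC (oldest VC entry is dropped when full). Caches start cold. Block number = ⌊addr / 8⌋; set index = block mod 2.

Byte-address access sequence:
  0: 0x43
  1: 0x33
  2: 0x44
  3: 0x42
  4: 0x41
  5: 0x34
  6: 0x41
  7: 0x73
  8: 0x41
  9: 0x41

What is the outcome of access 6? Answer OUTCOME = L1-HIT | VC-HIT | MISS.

0: 0x43 (blk 8, set 0) → MISS  vc=[]
1: 0x33 (blk 6, set 0) → MISS  vc=[8]
2: 0x44 (blk 8, set 0) → VC-HIT  vc=[6]
3: 0x42 (blk 8, set 0) → L1-HIT  vc=[6]
4: 0x41 (blk 8, set 0) → L1-HIT  vc=[6]
5: 0x34 (blk 6, set 0) → VC-HIT  vc=[8]
6: 0x41 (blk 8, set 0) → VC-HIT  vc=[6]
7: 0x73 (blk 14, set 0) → MISS  vc=[6, 8]
8: 0x41 (blk 8, set 0) → VC-HIT  vc=[6, 14]
9: 0x41 (blk 8, set 0) → L1-HIT  vc=[6, 14]

OUTCOME = VC-HIT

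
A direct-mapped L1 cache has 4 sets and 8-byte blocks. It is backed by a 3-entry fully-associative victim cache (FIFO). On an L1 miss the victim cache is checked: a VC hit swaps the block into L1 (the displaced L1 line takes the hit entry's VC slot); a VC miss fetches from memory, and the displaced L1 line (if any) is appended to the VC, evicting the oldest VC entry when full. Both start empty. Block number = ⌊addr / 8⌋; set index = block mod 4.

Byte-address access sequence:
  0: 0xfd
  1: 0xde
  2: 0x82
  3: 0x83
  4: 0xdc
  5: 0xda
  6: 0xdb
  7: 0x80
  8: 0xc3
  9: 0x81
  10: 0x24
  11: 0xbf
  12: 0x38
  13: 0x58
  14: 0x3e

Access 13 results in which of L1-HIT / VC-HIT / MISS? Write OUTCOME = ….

#0 0xfd→b31/s3 MISS; vc=[]
#1 0xde→b27/s3 MISS; vc=[31]
#2 0x82→b16/s0 MISS; vc=[31]
#3 0x83→b16/s0 L1-HIT; vc=[31]
#4 0xdc→b27/s3 L1-HIT; vc=[31]
#5 0xda→b27/s3 L1-HIT; vc=[31]
#6 0xdb→b27/s3 L1-HIT; vc=[31]
#7 0x80→b16/s0 L1-HIT; vc=[31]
#8 0xc3→b24/s0 MISS; vc=[31,16]
#9 0x81→b16/s0 VC-HIT; vc=[31,24]
#10 0x24→b4/s0 MISS; vc=[31,24,16]
#11 0xbf→b23/s3 MISS; vc=[24,16,27]
#12 0x38→b7/s3 MISS; vc=[16,27,23]
#13 0x58→b11/s3 MISS; vc=[27,23,7]
#14 0x3e→b7/s3 VC-HIT; vc=[27,23,11]

OUTCOME = MISS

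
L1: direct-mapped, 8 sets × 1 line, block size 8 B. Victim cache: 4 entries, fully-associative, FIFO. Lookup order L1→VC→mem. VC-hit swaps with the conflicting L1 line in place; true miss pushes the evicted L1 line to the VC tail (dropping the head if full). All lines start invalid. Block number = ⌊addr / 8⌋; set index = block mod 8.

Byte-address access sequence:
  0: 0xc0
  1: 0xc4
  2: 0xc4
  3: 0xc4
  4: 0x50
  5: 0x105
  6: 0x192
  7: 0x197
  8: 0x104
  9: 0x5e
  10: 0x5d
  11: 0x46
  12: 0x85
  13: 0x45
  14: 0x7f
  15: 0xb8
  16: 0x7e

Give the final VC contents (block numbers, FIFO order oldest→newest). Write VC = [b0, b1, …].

0: 0xc0 (blk 24, set 0) → MISS  vc=[]
1: 0xc4 (blk 24, set 0) → L1-HIT  vc=[]
2: 0xc4 (blk 24, set 0) → L1-HIT  vc=[]
3: 0xc4 (blk 24, set 0) → L1-HIT  vc=[]
4: 0x50 (blk 10, set 2) → MISS  vc=[]
5: 0x105 (blk 32, set 0) → MISS  vc=[24]
6: 0x192 (blk 50, set 2) → MISS  vc=[24, 10]
7: 0x197 (blk 50, set 2) → L1-HIT  vc=[24, 10]
8: 0x104 (blk 32, set 0) → L1-HIT  vc=[24, 10]
9: 0x5e (blk 11, set 3) → MISS  vc=[24, 10]
10: 0x5d (blk 11, set 3) → L1-HIT  vc=[24, 10]
11: 0x46 (blk 8, set 0) → MISS  vc=[24, 10, 32]
12: 0x85 (blk 16, set 0) → MISS  vc=[24, 10, 32, 8]
13: 0x45 (blk 8, set 0) → VC-HIT  vc=[24, 10, 32, 16]
14: 0x7f (blk 15, set 7) → MISS  vc=[24, 10, 32, 16]
15: 0xb8 (blk 23, set 7) → MISS  vc=[10, 32, 16, 15]
16: 0x7e (blk 15, set 7) → VC-HIT  vc=[10, 32, 16, 23]

VC = [10, 32, 16, 23]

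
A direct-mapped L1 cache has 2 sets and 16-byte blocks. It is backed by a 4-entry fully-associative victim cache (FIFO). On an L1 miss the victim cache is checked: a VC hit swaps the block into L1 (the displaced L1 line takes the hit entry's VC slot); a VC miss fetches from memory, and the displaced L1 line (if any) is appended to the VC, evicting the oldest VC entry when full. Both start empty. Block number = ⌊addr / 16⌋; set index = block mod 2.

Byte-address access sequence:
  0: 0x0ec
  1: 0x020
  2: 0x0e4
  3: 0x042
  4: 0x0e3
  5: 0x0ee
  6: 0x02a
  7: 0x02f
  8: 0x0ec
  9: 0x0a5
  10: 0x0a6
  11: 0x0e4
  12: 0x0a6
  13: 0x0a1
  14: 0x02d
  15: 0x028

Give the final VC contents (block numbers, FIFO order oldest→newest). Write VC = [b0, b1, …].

VC = [10, 4, 14]

#0 0xec→b14/s0 MISS; vc=[]
#1 0x20→b2/s0 MISS; vc=[14]
#2 0xe4→b14/s0 VC-HIT; vc=[2]
#3 0x42→b4/s0 MISS; vc=[2,14]
#4 0xe3→b14/s0 VC-HIT; vc=[2,4]
#5 0xee→b14/s0 L1-HIT; vc=[2,4]
#6 0x2a→b2/s0 VC-HIT; vc=[14,4]
#7 0x2f→b2/s0 L1-HIT; vc=[14,4]
#8 0xec→b14/s0 VC-HIT; vc=[2,4]
#9 0xa5→b10/s0 MISS; vc=[2,4,14]
#10 0xa6→b10/s0 L1-HIT; vc=[2,4,14]
#11 0xe4→b14/s0 VC-HIT; vc=[2,4,10]
#12 0xa6→b10/s0 VC-HIT; vc=[2,4,14]
#13 0xa1→b10/s0 L1-HIT; vc=[2,4,14]
#14 0x2d→b2/s0 VC-HIT; vc=[10,4,14]
#15 0x28→b2/s0 L1-HIT; vc=[10,4,14]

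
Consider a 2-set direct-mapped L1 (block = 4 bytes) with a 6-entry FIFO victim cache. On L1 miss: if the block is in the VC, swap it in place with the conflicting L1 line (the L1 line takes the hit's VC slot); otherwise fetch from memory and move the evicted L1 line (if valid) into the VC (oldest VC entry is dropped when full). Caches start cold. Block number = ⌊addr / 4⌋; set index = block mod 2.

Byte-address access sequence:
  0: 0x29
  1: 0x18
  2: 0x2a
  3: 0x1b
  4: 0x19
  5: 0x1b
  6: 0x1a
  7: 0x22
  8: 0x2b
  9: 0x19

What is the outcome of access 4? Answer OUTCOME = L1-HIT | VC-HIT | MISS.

  [0] addr=0x29 blk=10 s=0: MISS | VC []
  [1] addr=0x18 blk=6 s=0: MISS | VC [10]
  [2] addr=0x2a blk=10 s=0: VC-HIT | VC [6]
  [3] addr=0x1b blk=6 s=0: VC-HIT | VC [10]
  [4] addr=0x19 blk=6 s=0: L1-HIT | VC [10]
  [5] addr=0x1b blk=6 s=0: L1-HIT | VC [10]
  [6] addr=0x1a blk=6 s=0: L1-HIT | VC [10]
  [7] addr=0x22 blk=8 s=0: MISS | VC [10, 6]
  [8] addr=0x2b blk=10 s=0: VC-HIT | VC [8, 6]
  [9] addr=0x19 blk=6 s=0: VC-HIT | VC [8, 10]

OUTCOME = L1-HIT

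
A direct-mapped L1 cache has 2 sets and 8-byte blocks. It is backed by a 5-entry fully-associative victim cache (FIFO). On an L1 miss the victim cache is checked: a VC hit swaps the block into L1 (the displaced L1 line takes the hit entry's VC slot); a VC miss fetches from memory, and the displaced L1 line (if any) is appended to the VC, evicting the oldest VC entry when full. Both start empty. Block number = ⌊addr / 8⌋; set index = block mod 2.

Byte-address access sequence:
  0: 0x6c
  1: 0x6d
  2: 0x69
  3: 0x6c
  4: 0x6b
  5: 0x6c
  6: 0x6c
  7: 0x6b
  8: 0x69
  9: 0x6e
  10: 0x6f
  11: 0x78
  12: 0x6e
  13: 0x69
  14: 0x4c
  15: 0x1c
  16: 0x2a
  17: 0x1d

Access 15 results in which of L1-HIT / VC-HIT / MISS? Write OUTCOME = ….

OUTCOME = MISS

0: 0x6c (blk 13, set 1) → MISS  vc=[]
1: 0x6d (blk 13, set 1) → L1-HIT  vc=[]
2: 0x69 (blk 13, set 1) → L1-HIT  vc=[]
3: 0x6c (blk 13, set 1) → L1-HIT  vc=[]
4: 0x6b (blk 13, set 1) → L1-HIT  vc=[]
5: 0x6c (blk 13, set 1) → L1-HIT  vc=[]
6: 0x6c (blk 13, set 1) → L1-HIT  vc=[]
7: 0x6b (blk 13, set 1) → L1-HIT  vc=[]
8: 0x69 (blk 13, set 1) → L1-HIT  vc=[]
9: 0x6e (blk 13, set 1) → L1-HIT  vc=[]
10: 0x6f (blk 13, set 1) → L1-HIT  vc=[]
11: 0x78 (blk 15, set 1) → MISS  vc=[13]
12: 0x6e (blk 13, set 1) → VC-HIT  vc=[15]
13: 0x69 (blk 13, set 1) → L1-HIT  vc=[15]
14: 0x4c (blk 9, set 1) → MISS  vc=[15, 13]
15: 0x1c (blk 3, set 1) → MISS  vc=[15, 13, 9]
16: 0x2a (blk 5, set 1) → MISS  vc=[15, 13, 9, 3]
17: 0x1d (blk 3, set 1) → VC-HIT  vc=[15, 13, 9, 5]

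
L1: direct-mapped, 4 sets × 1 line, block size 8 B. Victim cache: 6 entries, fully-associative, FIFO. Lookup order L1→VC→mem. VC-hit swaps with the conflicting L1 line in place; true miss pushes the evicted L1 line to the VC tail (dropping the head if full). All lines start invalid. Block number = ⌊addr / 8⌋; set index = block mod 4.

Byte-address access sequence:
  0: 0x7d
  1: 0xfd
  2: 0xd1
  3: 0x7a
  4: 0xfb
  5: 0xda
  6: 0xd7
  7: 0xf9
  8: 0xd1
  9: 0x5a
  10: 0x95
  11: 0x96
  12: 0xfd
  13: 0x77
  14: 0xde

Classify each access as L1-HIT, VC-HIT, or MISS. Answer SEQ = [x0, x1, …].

#0 0x7d→b15/s3 MISS; vc=[]
#1 0xfd→b31/s3 MISS; vc=[15]
#2 0xd1→b26/s2 MISS; vc=[15]
#3 0x7a→b15/s3 VC-HIT; vc=[31]
#4 0xfb→b31/s3 VC-HIT; vc=[15]
#5 0xda→b27/s3 MISS; vc=[15,31]
#6 0xd7→b26/s2 L1-HIT; vc=[15,31]
#7 0xf9→b31/s3 VC-HIT; vc=[15,27]
#8 0xd1→b26/s2 L1-HIT; vc=[15,27]
#9 0x5a→b11/s3 MISS; vc=[15,27,31]
#10 0x95→b18/s2 MISS; vc=[15,27,31,26]
#11 0x96→b18/s2 L1-HIT; vc=[15,27,31,26]
#12 0xfd→b31/s3 VC-HIT; vc=[15,27,11,26]
#13 0x77→b14/s2 MISS; vc=[15,27,11,26,18]
#14 0xde→b27/s3 VC-HIT; vc=[15,31,11,26,18]

SEQ = [MISS, MISS, MISS, VC-HIT, VC-HIT, MISS, L1-HIT, VC-HIT, L1-HIT, MISS, MISS, L1-HIT, VC-HIT, MISS, VC-HIT]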